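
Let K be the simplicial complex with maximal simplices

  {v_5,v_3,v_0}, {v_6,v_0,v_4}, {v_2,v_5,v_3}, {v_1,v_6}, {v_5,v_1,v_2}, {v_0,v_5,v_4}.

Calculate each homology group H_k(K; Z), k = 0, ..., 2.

H_0 = Z,  H_1 = Z,  H_2 = 0.

We work with the vertex ordering v_0 < v_1 < v_2 < v_3 < v_4 < v_5 < v_6. The simplices of K, each written with vertices in increasing order, are:

  0-simplices (7): [v_0], [v_1], [v_2], [v_3], [v_4], [v_5], [v_6]
  1-simplices (12): [v_0,v_3], [v_0,v_4], [v_0,v_5], [v_0,v_6], [v_1,v_2], [v_1,v_5], [v_1,v_6], [v_2,v_3], [v_2,v_5], [v_3,v_5], [v_4,v_5], [v_4,v_6]
  2-simplices (5): [v_0,v_3,v_5], [v_0,v_4,v_5], [v_0,v_4,v_6], [v_1,v_2,v_5], [v_2,v_3,v_5]

so the chain groups are C_0 ≅ Z^7, C_1 ≅ Z^12, C_2 ≅ Z^5.

The boundary map ∂_1: C_1 → C_0 maps an edge to its endpoints' difference, ∂[p,q] = q − p.
The resulting 7×12 matrix has rank 6, and its Smith normal form has invariant factors (1,1,1,1,1,1).

The boundary map ∂_2: C_2 → C_1 acts by ∂[p,q,r] = [q,r] − [p,r] + [p,q]. For instance
  ∂[v_1,v_2,v_5] = [v_2,v_5] − [v_1,v_5] + [v_1,v_2],
  ∂[v_0,v_3,v_5] = [v_3,v_5] − [v_0,v_5] + [v_0,v_3].
The 12×5 boundary matrix has rank 5 and Smith normal form diag(1,1,1,1,1).

Reading off H_k = ker ∂_k / im ∂_{k+1}:

  H_0: rank C_0 − rank ∂_1 = 7 − 6 = 1, and the invariant factors of ∂_1 are all 1, so H_0 ≅ Z.
  H_1: rank ker ∂_1 − rank ∂_2 = (12 − 6) − 5 = 1, and the invariant factors of ∂_2 are all 1, so H_1 ≅ Z.
  H_2: rank ker ∂_2 − rank ∂_3 = (5 − 5) − 0 = 0, and there is no ∂_3, so H_2 ≅ 0.

As a check, the Euler characteristic is 7 − 12 + 5 = 0, which agrees with 1 − 1 + 0 = 0.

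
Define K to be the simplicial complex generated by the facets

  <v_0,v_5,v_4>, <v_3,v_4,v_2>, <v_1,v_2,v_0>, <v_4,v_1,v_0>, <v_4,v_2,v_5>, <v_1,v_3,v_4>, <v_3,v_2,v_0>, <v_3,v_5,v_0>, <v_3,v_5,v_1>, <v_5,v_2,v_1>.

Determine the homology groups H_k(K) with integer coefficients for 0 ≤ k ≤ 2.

Order the vertices as v_0 < v_1 < v_2 < v_3 < v_4 < v_5. Listing each simplex with vertices in this order, K has dimension 2 with simplices:

  0-simplices (6): [v_0], [v_1], [v_2], [v_3], [v_4], [v_5]
  1-simplices (15): (15 of them)
  2-simplices (10): [v_0,v_1,v_2], [v_0,v_1,v_4], [v_0,v_2,v_3], [v_0,v_3,v_5], [v_0,v_4,v_5], [v_1,v_2,v_5], [v_1,v_3,v_4], [v_1,v_3,v_5], [v_2,v_3,v_4], [v_2,v_4,v_5]

so the chain groups are C_0 ≅ Z^6, C_1 ≅ Z^15, C_2 ≅ Z^10.

Boundary ∂_1: C_1 → C_0 sends each edge [p,q] (with p < q) to q − p.
As a 6×15 matrix over Z this has rank 5, with invariant factors (1,1,1,1,1).

Boundary ∂_2: C_2 → C_1 acts by ∂[p,q,r] = [q,r] − [p,r] + [p,q]. For instance
  ∂[v_1,v_2,v_5] = [v_2,v_5] − [v_1,v_5] + [v_1,v_2],
  ∂[v_2,v_4,v_5] = [v_4,v_5] − [v_2,v_5] + [v_2,v_4].
This gives a 15×10 integer matrix of rank 10; reducing to Smith normal form yields diagonal entries (1,1,1,1,1,1,1,1,1,2).

Now H_k = ker ∂_k / im ∂_{k+1}, so:

  H_0: rank C_0 − rank ∂_1 = 6 − 5 = 1, and the invariant factors of ∂_1 are all 1, so H_0 = Z.
  H_1: rank ker ∂_1 − rank ∂_2 = (15 − 5) − 10 = 0, and ∂_2 has invariant factor 2 > 1, so H_1 = Z_2.
  H_2: rank ker ∂_2 − rank ∂_3 = (10 − 10) − 0 = 0, and there is no ∂_3, so H_2 = 0.

(K is a triangulation of the real projective plane RP^2.)

H_0 ≅ Z,  H_1 ≅ Z_2,  H_2 = 0.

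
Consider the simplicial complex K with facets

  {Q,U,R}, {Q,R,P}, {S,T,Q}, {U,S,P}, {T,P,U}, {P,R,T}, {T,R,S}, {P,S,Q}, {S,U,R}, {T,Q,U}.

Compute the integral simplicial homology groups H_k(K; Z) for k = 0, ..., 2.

H_0 ≅ Z,  H_1 ≅ Z/2,  H_2 = 0.

Take the total order P < Q < R < S < T < U on the vertex set. Then K (dimension 2) consists of the simplices:

  0-simplices (6): P, Q, R, S, T, U
  1-simplices (15): PQ, PR, PS, PT, PU, QR, QS, QT, QU, RS, RT, RU, ST, SU, TU
  2-simplices (10): PQR, PQS, PRT, PSU, PTU, QRU, QST, QTU, RST, RSU

giving chain groups C_0 ≅ Z^6, C_1 ≅ Z^15, C_2 ≅ Z^10.

Boundary ∂_1: C_1 → C_0 is given by ∂[p,q] = [q] − [p]. For instance
  ∂RU = U − R.
As a 6×15 matrix over Z this has rank 5, with invariant factors (1,1,1,1,1).

The boundary map ∂_2: C_2 → C_1 maps a triangle to the signed sum of its edges. For instance
  ∂RSU = SU − RU + RS,
  ∂PSU = SU − PU + PS.
The 15×10 boundary matrix has rank 10 and Smith normal form diag(1,1,1,1,1,1,1,1,1,2).

Reading off H_k = ker ∂_k / im ∂_{k+1}:

  H_0: rank C_0 − rank ∂_1 = 6 − 5 = 1, and the invariant factors of ∂_1 are all 1, so H_0 = Z.
  H_1: rank ker ∂_1 − rank ∂_2 = (15 − 5) − 10 = 0, and ∂_2 has invariant factor 2 > 1, so H_1 = Z/2.
  H_2: rank ker ∂_2 − rank ∂_3 = (10 − 10) − 0 = 0, and there is no ∂_3, so H_2 = 0.

As a check, the Euler characteristic is 6 − 15 + 10 = 1, which agrees with 1 − 0 + 0 = 1.
(K is a triangulation of the real projective plane RP^2.)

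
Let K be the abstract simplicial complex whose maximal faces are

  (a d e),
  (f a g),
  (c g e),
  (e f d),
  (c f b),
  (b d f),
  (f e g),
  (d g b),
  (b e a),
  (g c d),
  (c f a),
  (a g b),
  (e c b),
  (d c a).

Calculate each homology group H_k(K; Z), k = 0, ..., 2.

H_0 = Z,  H_1 = Z^2,  H_2 = Z.

Fix the vertex order a < b < c < d < e < f < g and write every simplex with vertices in increasing order. Then dim K = 2 and the simplices of K are:

  0-simplices (7): a, b, c, d, e, f, g
  1-simplices (21): ab, ac, ad, ae, af, ag, bc, bd, be, bf, bg, cd, ce, cf, cg, de, df, dg, ef, eg, fg
  2-simplices (14): abe, abg, acd, acf, ade, afg, bce, bcf, bdf, bdg, cdg, ceg, def, efg

giving chain groups C_0 ≅ Z^7, C_1 ≅ Z^21, C_2 ≅ Z^14.

The boundary map ∂_1: C_1 → C_0 sends each edge [p,q] (with p < q) to q − p.
As a 7×21 matrix over Z this has rank 6, with invariant factors (1,1,1,1,1,1).

The boundary map ∂_2: C_2 → C_1 sends each 2-simplex [p,q,r] to [q,r] − [p,r] + [p,q]. For instance
  ∂bdg = dg − bg + bd,
  ∂abg = bg − ag + ab.
The resulting 21×14 matrix has rank 13, and its Smith normal form has invariant factors (1,1,1,1,1,1,1,1,1,1,1,1,1).

Now H_k = ker ∂_k / im ∂_{k+1}, so:

  H_0: rank C_0 − rank ∂_1 = 7 − 6 = 1, and the invariant factors of ∂_1 are all 1, so H_0 = Z.
  H_1: rank ker ∂_1 − rank ∂_2 = (21 − 6) − 13 = 2, and the invariant factors of ∂_2 are all 1, so H_1 = Z^2.
  H_2: rank ker ∂_2 − rank ∂_3 = (14 − 13) − 0 = 1, and there is no ∂_3, so H_2 = Z.

As a check, the Euler characteristic is 7 − 21 + 14 = 0, which agrees with 1 − 2 + 1 = 0.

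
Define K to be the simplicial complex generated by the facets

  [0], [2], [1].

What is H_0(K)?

We work with the vertex ordering 0 < 1 < 2. The simplices of K, each written with vertices in increasing order, are:

  0-simplices (3): [0], [1], [2]

Hence C_0 ≅ Z^3.

Computing H_k = (kernel of ∂_k) / (image of ∂_{k+1}):

  H_0: rank C_0 − rank ∂_1 = 3 − 0 = 3, and there is no ∂_1, so H_0 = Z^3.

H_0 = Z^3.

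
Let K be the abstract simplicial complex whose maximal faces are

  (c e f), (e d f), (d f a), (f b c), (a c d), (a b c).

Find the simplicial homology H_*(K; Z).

Fix the vertex order a < b < c < d < e < f and write every simplex with vertices in increasing order. Then dim K = 2 and the simplices of K are:

  0-simplices (6): a, b, c, d, e, f
  1-simplices (12): ab, ac, ad, af, bc, bf, cd, ce, cf, de, df, ef
  2-simplices (6): abc, acd, adf, bcf, cef, def

Hence C_0 ≅ Z^6, C_1 ≅ Z^12, C_2 ≅ Z^6.

Boundary ∂_1: C_1 → C_0 maps an edge to its endpoints' difference, ∂[p,q] = q − p. For instance
  ∂ac = c − a.
As a 6×12 matrix over Z this has rank 5, with invariant factors (1,1,1,1,1).

The boundary map ∂_2: C_2 → C_1 sends each 2-simplex [p,q,r] to [q,r] − [p,r] + [p,q]. For instance
  ∂cef = ef − cf + ce,
  ∂bcf = cf − bf + bc.
As a 12×6 matrix over Z this has rank 6, with invariant factors (1,1,1,1,1,1).

Now H_k = ker ∂_k / im ∂_{k+1}, so:

  H_0: rank C_0 − rank ∂_1 = 6 − 5 = 1, and the invariant factors of ∂_1 are all 1, so H_0 = Z.
  H_1: rank ker ∂_1 − rank ∂_2 = (12 − 5) − 6 = 1, and the invariant factors of ∂_2 are all 1, so H_1 = Z.
  H_2: rank ker ∂_2 − rank ∂_3 = (6 − 6) − 0 = 0, and there is no ∂_3, so H_2 = 0.

As a check, the Euler characteristic is 6 − 12 + 6 = 0, which agrees with 1 − 1 + 0 = 0.

H_0 = Z,  H_1 = Z,  H_2 = 0.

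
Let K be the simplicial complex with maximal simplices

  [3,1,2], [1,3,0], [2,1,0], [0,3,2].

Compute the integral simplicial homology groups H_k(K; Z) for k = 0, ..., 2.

H_0 ≅ Z,  H_1 = 0,  H_2 ≅ Z.

Fix the vertex order 0 < 1 < 2 < 3 and write every simplex with vertices in increasing order. Then dim K = 2 and the simplices of K are:

  0-simplices (4): [0], [1], [2], [3]
  1-simplices (6): [0,1], [0,2], [0,3], [1,2], [1,3], [2,3]
  2-simplices (4): [0,1,2], [0,1,3], [0,2,3], [1,2,3]

giving chain groups C_0 ≅ Z^4, C_1 ≅ Z^6, C_2 ≅ Z^4.

∂_1: C_1 → C_0 maps an edge to its endpoints' difference, ∂[p,q] = q − p. For instance
  ∂[2,3] = [3] − [2].
The 4×6 boundary matrix has rank 3 and Smith normal form diag(1,1,1).

Boundary ∂_2: C_2 → C_1 acts by ∂[p,q,r] = [q,r] − [p,r] + [p,q]. For instance
  ∂[0,2,3] = [2,3] − [0,3] + [0,2],
  ∂[0,1,2] = [1,2] − [0,2] + [0,1].
As a 6×4 matrix over Z this has rank 3, with invariant factors (1,1,1).

Now H_k = ker ∂_k / im ∂_{k+1}, so:

  H_0: rank C_0 − rank ∂_1 = 4 − 3 = 1, and the invariant factors of ∂_1 are all 1, so H_0 = Z.
  H_1: rank ker ∂_1 − rank ∂_2 = (6 − 3) − 3 = 0, and the invariant factors of ∂_2 are all 1, so H_1 = 0.
  H_2: rank ker ∂_2 − rank ∂_3 = (4 − 3) − 0 = 1, and there is no ∂_3, so H_2 = Z.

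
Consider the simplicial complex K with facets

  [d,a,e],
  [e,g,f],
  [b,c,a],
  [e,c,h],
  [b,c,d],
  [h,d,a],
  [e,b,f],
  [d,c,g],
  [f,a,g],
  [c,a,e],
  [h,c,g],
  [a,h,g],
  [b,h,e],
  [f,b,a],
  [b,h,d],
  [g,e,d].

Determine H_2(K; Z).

We work with the vertex ordering a < b < c < d < e < f < g < h. The simplices of K, each written with vertices in increasing order, are:

  0-simplices (8): a, b, c, d, e, f, g, h
  1-simplices (24): ab, ac, ad, ae, af, ag, ah, bc, bd, be, bf, bh, cd, ce, cg, ch, de, dg, dh, ef, eg, eh, fg, gh
  2-simplices (16): abc, abf, ace, ade, adh, afg, agh, bcd, bdh, bef, beh, cdg, ceh, cgh, deg, efg

Hence C_0 ≅ Z^8, C_1 ≅ Z^24, C_2 ≅ Z^16.

The boundary map ∂_1: C_1 → C_0 is given by ∂[p,q] = [q] − [p].
The 8×24 boundary matrix has rank 7 and Smith normal form diag(1,1,1,1,1,1,1).

The boundary map ∂_2: C_2 → C_1 acts by ∂[p,q,r] = [q,r] − [p,r] + [p,q]. For instance
  ∂beh = eh − bh + be,
  ∂deg = eg − dg + de.
The resulting 24×16 matrix has rank 15, and its Smith normal form has invariant factors (1,1,1,1,1,1,1,1,1,1,1,1,1,1,1).

Computing H_k = (kernel of ∂_k) / (image of ∂_{k+1}):

  H_2: rank ker ∂_2 − rank ∂_3 = (16 − 15) − 0 = 1, and there is no ∂_3, so H_2 = Z.

H_2 ≅ Z.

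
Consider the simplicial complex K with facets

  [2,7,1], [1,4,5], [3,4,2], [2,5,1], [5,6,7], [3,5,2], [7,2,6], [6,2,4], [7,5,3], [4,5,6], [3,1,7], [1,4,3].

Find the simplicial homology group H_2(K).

Fix the vertex order 1 < 2 < 3 < 4 < 5 < 6 < 7 and write every simplex with vertices in increasing order. Then dim K = 2 and the simplices of K are:

  0-simplices (7): [1], [2], [3], [4], [5], [6], [7]
  1-simplices (18): [1,2], [1,3], [1,4], [1,5], [1,7], [2,3], [2,4], [2,5], [2,6], [2,7], [3,4], [3,5], [3,7], [4,5], [4,6], [5,6], [5,7], [6,7]
  2-simplices (12): [1,2,5], [1,2,7], [1,3,4], [1,3,7], [1,4,5], [2,3,4], [2,3,5], [2,4,6], [2,6,7], [3,5,7], [4,5,6], [5,6,7]

so the chain groups are C_0 ≅ Z^7, C_1 ≅ Z^18, C_2 ≅ Z^12.

Boundary ∂_1: C_1 → C_0 is given by ∂[p,q] = [q] − [p]. For instance
  ∂[3,4] = [4] − [3].
The 7×18 boundary matrix has rank 6 and Smith normal form diag(1,1,1,1,1,1).

The boundary map ∂_2: C_2 → C_1 maps a triangle to the signed sum of its edges. For instance
  ∂[5,6,7] = [6,7] − [5,7] + [5,6],
  ∂[1,3,4] = [3,4] − [1,4] + [1,3].
As a 18×12 matrix over Z this has rank 12, with invariant factors (1,1,1,1,1,1,1,1,1,1,1,2).

Reading off H_k = ker ∂_k / im ∂_{k+1}:

  H_2: rank ker ∂_2 − rank ∂_3 = (12 − 12) − 0 = 0, and there is no ∂_3, so H_2 ≅ 0.

(K is a triangulation of the real projective plane RP^2.)

H_2 = 0.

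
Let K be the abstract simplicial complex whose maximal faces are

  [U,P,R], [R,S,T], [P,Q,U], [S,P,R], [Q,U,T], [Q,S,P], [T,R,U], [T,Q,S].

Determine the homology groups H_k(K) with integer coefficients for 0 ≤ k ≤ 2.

We work with the vertex ordering P < Q < R < S < T < U. The simplices of K, each written with vertices in increasing order, are:

  0-simplices (6): P, Q, R, S, T, U
  1-simplices (12): PQ, PR, PS, PU, QS, QT, QU, RS, RT, RU, ST, TU
  2-simplices (8): PQS, PQU, PRS, PRU, QST, QTU, RST, RTU

Hence C_0 ≅ Z^6, C_1 ≅ Z^12, C_2 ≅ Z^8.

Boundary ∂_1: C_1 → C_0 maps an edge to its endpoints' difference, ∂[p,q] = q − p.
As a 6×12 matrix over Z this has rank 5, with invariant factors (1,1,1,1,1).

Boundary ∂_2: C_2 → C_1 acts by ∂[p,q,r] = [q,r] − [p,r] + [p,q]. For instance
  ∂PRS = RS − PS + PR,
  ∂PRU = RU − PU + PR.
The 12×8 boundary matrix has rank 7 and Smith normal form diag(1,1,1,1,1,1,1).

Computing H_k = (kernel of ∂_k) / (image of ∂_{k+1}):

  H_0: rank C_0 − rank ∂_1 = 6 − 5 = 1, and the invariant factors of ∂_1 are all 1, so H_0 = Z.
  H_1: rank ker ∂_1 − rank ∂_2 = (12 − 5) − 7 = 0, and the invariant factors of ∂_2 are all 1, so H_1 = 0.
  H_2: rank ker ∂_2 − rank ∂_3 = (8 − 7) − 0 = 1, and there is no ∂_3, so H_2 = Z.

(K is a triangulation of the 2-sphere S^2.)

H_0 ≅ Z,  H_1 = 0,  H_2 ≅ Z.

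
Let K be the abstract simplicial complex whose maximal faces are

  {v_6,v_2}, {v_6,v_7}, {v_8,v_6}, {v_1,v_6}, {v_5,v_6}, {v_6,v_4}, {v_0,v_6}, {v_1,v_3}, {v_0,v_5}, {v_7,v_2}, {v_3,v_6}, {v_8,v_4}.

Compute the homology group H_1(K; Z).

Take the total order v_0 < v_1 < v_2 < v_3 < v_4 < v_5 < v_6 < v_7 < v_8 on the vertex set. Then K (dimension 1) consists of the simplices:

  0-simplices (9): [v_0], [v_1], [v_2], [v_3], [v_4], [v_5], [v_6], [v_7], [v_8]
  1-simplices (12): [v_0,v_5], [v_0,v_6], [v_1,v_3], [v_1,v_6], [v_2,v_6], [v_2,v_7], [v_3,v_6], [v_4,v_6], [v_4,v_8], [v_5,v_6], [v_6,v_7], [v_6,v_8]

so the chain groups are C_0 ≅ Z^9, C_1 ≅ Z^12.

∂_1: C_1 → C_0 sends each edge [p,q] (with p < q) to q − p. For instance
  ∂[v_6,v_7] = [v_7] − [v_6].
As a 9×12 matrix over Z this has rank 8, with invariant factors (1,1,1,1,1,1,1,1).

Now H_k = ker ∂_k / im ∂_{k+1}, so:

  H_1: rank ker ∂_1 − rank ∂_2 = (12 − 8) − 0 = 4, and there is no ∂_2, so H_1 ≅ Z^4.

(K is a triangulation of a wedge of 4 circles.)

H_1 ≅ Z^4.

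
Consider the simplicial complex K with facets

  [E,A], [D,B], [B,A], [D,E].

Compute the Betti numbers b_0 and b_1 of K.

Take the total order A < B < D < E on the vertex set. Then K (dimension 1) consists of the simplices:

  0-simplices (4): A, B, D, E
  1-simplices (4): AB, AE, BD, DE

giving chain groups C_0 ≅ Z^4, C_1 ≅ Z^4.

Boundary ∂_1: C_1 → C_0 sends each edge [p,q] (with p < q) to q − p.
This gives a 4×4 integer matrix of rank 3; reducing to Smith normal form yields diagonal entries (1,1,1).

Now H_k = ker ∂_k / im ∂_{k+1}, so:

  H_0: rank C_0 − rank ∂_1 = 4 − 3 = 1, and the invariant factors of ∂_1 are all 1, so H_0 = Z.
  H_1: rank ker ∂_1 − rank ∂_2 = (4 − 3) − 0 = 1, and there is no ∂_2, so H_1 = Z.

As a check, the Euler characteristic is 4 − 4 = 0, which agrees with 1 − 1 = 0.
(K is a triangulation of the circle S^1.)

Hence the Betti numbers are b_0 = 1, b_1 = 1.

b_0 = 1, b_1 = 1.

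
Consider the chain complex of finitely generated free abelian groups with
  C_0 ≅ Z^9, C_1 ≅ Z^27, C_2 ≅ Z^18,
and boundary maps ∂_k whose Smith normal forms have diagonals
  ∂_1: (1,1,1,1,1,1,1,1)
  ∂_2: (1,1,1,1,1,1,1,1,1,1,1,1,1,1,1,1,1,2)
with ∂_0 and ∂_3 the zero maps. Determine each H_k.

H_0: b_0 = 9 − 0 − 8 = 1; torsion from ∂_1 factors > 1: none. So H_0 ≅ Z.
H_1: b_1 = 27 − 8 − 18 = 1; torsion from ∂_2 factors > 1: [2]. So H_1 ≅ Z ⊕ Z/2Z.
H_2: b_2 = 18 − 18 − 0 = 0; torsion from ∂_3 factors > 1: none. So H_2 ≅ 0.

H_0 ≅ Z,  H_1 ≅ Z ⊕ Z/2Z,  H_2 = 0.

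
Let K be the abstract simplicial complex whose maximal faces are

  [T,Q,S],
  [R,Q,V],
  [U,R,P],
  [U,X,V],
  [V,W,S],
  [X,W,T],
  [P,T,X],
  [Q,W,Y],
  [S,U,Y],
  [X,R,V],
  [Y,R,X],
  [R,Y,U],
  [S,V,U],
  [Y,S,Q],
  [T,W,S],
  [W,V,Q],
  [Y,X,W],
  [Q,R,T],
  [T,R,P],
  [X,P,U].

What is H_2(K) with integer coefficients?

H_2 ≅ 0.

We work with the vertex ordering P < Q < R < S < T < U < V < W < X < Y. The simplices of K, each written with vertices in increasing order, are:

  0-simplices (10): P, Q, R, S, T, U, V, W, X, Y
  1-simplices (30): PR, PT, PU, PX, QR, QS, QT, QV, QW, QY, RT, RU, RV, RX, RY, ST, SU, SV, SW, SY, TW, TX, UV, UX, UY, VW, VX, WX, WY, XY
  2-simplices (20): PRT, PRU, PTX, PUX, QRT, QRV, QST, QSY, QVW, QWY, RUY, RVX, RXY, STW, SUV, SUY, SVW, TWX, UVX, WXY

giving chain groups C_0 ≅ Z^10, C_1 ≅ Z^30, C_2 ≅ Z^20.

∂_1: C_1 → C_0 sends each edge [p,q] (with p < q) to q − p. For instance
  ∂WX = X − W.
As a 10×30 matrix over Z this has rank 9, with invariant factors (1,1,1,1,1,1,1,1,1).

The boundary map ∂_2: C_2 → C_1 maps a triangle to the signed sum of its edges. For instance
  ∂UVX = VX − UX + UV,
  ∂QRT = RT − QT + QR.
The resulting 30×20 matrix has rank 20, and its Smith normal form has invariant factors (1,1,1,1,1,1,1,1,1,1,1,1,1,1,1,1,1,1,1,2).

From H_k ≅ ker(∂_k) / im(∂_{k+1}) we obtain:

  H_2: rank ker ∂_2 − rank ∂_3 = (20 − 20) − 0 = 0, and there is no ∂_3, so H_2 ≅ 0.

(K is a triangulation of the Klein bottle.)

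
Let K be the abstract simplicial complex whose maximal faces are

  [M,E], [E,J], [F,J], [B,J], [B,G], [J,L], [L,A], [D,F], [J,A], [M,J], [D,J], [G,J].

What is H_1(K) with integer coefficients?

Fix the vertex order A < B < D < E < F < G < J < L < M and write every simplex with vertices in increasing order. Then dim K = 1 and the simplices of K are:

  0-simplices (9): A, B, D, E, F, G, J, L, M
  1-simplices (12): AJ, AL, BG, BJ, DF, DJ, EJ, EM, FJ, GJ, JL, JM

giving chain groups C_0 ≅ Z^9, C_1 ≅ Z^12.

∂_1: C_1 → C_0 maps an edge to its endpoints' difference, ∂[p,q] = q − p. For instance
  ∂BG = G − B.
The resulting 9×12 matrix has rank 8, and its Smith normal form has invariant factors (1,1,1,1,1,1,1,1).

Computing H_k = (kernel of ∂_k) / (image of ∂_{k+1}):

  H_1: rank ker ∂_1 − rank ∂_2 = (12 − 8) − 0 = 4, and there is no ∂_2, so H_1 = Z^4.

H_1 = Z^4.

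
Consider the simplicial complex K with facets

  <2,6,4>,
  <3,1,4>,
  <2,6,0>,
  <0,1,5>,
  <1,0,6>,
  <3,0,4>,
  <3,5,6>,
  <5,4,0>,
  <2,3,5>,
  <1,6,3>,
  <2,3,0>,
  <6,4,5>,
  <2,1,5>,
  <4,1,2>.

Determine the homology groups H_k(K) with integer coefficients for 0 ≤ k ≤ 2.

Take the total order 0 < 1 < 2 < 3 < 4 < 5 < 6 on the vertex set. Then K (dimension 2) consists of the simplices:

  0-simplices (7): [0], [1], [2], [3], [4], [5], [6]
  1-simplices (21): [0,1], [0,2], [0,3], [0,4], [0,5], [0,6], [1,2], [1,3], [1,4], [1,5], [1,6], [2,3], [2,4], [2,5], [2,6], [3,4], [3,5], [3,6], [4,5], [4,6], [5,6]
  2-simplices (14): [0,1,5], [0,1,6], [0,2,3], [0,2,6], [0,3,4], [0,4,5], [1,2,4], [1,2,5], [1,3,4], [1,3,6], [2,3,5], [2,4,6], [3,5,6], [4,5,6]

Hence C_0 ≅ Z^7, C_1 ≅ Z^21, C_2 ≅ Z^14.

The boundary map ∂_1: C_1 → C_0 maps an edge to its endpoints' difference, ∂[p,q] = q − p.
This gives a 7×21 integer matrix of rank 6; reducing to Smith normal form yields diagonal entries (1,1,1,1,1,1).

Boundary ∂_2: C_2 → C_1 maps a triangle to the signed sum of its edges. For instance
  ∂[0,4,5] = [4,5] − [0,5] + [0,4],
  ∂[2,3,5] = [3,5] − [2,5] + [2,3].
The resulting 21×14 matrix has rank 13, and its Smith normal form has invariant factors (1,1,1,1,1,1,1,1,1,1,1,1,1).

Reading off H_k = ker ∂_k / im ∂_{k+1}:

  H_0: rank C_0 − rank ∂_1 = 7 − 6 = 1, and the invariant factors of ∂_1 are all 1, so H_0 ≅ Z.
  H_1: rank ker ∂_1 − rank ∂_2 = (21 − 6) − 13 = 2, and the invariant factors of ∂_2 are all 1, so H_1 ≅ Z^2.
  H_2: rank ker ∂_2 − rank ∂_3 = (14 − 13) − 0 = 1, and there is no ∂_3, so H_2 ≅ Z.

As a check, the Euler characteristic is 7 − 21 + 14 = 0, which agrees with 1 − 2 + 1 = 0.
(K is a triangulation of the torus T^2.)

H_0 = Z,  H_1 = Z^2,  H_2 = Z.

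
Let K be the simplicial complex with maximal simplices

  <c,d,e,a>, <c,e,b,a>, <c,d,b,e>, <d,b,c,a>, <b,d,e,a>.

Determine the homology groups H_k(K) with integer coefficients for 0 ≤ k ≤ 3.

H_0 ≅ Z,  H_1 = 0,  H_2 = 0,  H_3 ≅ Z.

Fix the vertex order a < b < c < d < e and write every simplex with vertices in increasing order. Then dim K = 3 and the simplices of K are:

  0-simplices (5): a, b, c, d, e
  1-simplices (10): ab, ac, ad, ae, bc, bd, be, cd, ce, de
  2-simplices (10): abc, abd, abe, acd, ace, ade, bcd, bce, bde, cde
  3-simplices (5): abcd, abce, abde, acde, bcde

giving chain groups C_0 ≅ Z^5, C_1 ≅ Z^10, C_2 ≅ Z^10, C_3 ≅ Z^5.

The boundary map ∂_1: C_1 → C_0 sends each edge [p,q] (with p < q) to q − p. For instance
  ∂ae = e − a.
This gives a 5×10 integer matrix of rank 4; reducing to Smith normal form yields diagonal entries (1,1,1,1).

∂_2: C_2 → C_1 sends each 2-simplex [p,q,r] to [q,r] − [p,r] + [p,q]. For instance
  ∂bcd = cd − bd + bc,
  ∂ade = de − ae + ad.
The resulting 10×10 matrix has rank 6, and its Smith normal form has invariant factors (1,1,1,1,1,1).

The boundary map ∂_3: C_3 → C_2 sends each 3-simplex σ to the alternating sum Σ_i (−1)^i (σ with its i-th vertex removed). For instance
  ∂acde = cde − ade + ace − acd,
  ∂abce = bce − ace + abe − abc.
The resulting 10×5 matrix has rank 4, and its Smith normal form has invariant factors (1,1,1,1).

Reading off H_k = ker ∂_k / im ∂_{k+1}:

  H_0: rank C_0 − rank ∂_1 = 5 − 4 = 1, and the invariant factors of ∂_1 are all 1, so H_0 ≅ Z.
  H_1: rank ker ∂_1 − rank ∂_2 = (10 − 4) − 6 = 0, and the invariant factors of ∂_2 are all 1, so H_1 ≅ 0.
  H_2: rank ker ∂_2 − rank ∂_3 = (10 − 6) − 4 = 0, and the invariant factors of ∂_3 are all 1, so H_2 ≅ 0.
  H_3: rank ker ∂_3 − rank ∂_4 = (5 − 4) − 0 = 1, and there is no ∂_4, so H_3 ≅ Z.

As a check, the Euler characteristic is 5 − 10 + 10 − 5 = 0, which agrees with 1 − 0 + 0 − 1 = 0.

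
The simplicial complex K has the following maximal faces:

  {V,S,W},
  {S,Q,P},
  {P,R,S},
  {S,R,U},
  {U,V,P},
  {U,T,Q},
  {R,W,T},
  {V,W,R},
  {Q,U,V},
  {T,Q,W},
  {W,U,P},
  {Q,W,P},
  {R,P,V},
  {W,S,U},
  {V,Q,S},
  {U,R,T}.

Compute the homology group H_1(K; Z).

We work with the vertex ordering P < Q < R < S < T < U < V < W. The simplices of K, each written with vertices in increasing order, are:

  0-simplices (8): P, Q, R, S, T, U, V, W
  1-simplices (24): PQ, PR, PS, PU, PV, PW, QS, QT, QU, QV, QW, RS, RT, RU, RV, RW, SU, SV, SW, TU, TW, UV, UW, VW
  2-simplices (16): PQS, PQW, PRS, PRV, PUV, PUW, QSV, QTU, QTW, QUV, RSU, RTU, RTW, RVW, SUW, SVW

giving chain groups C_0 ≅ Z^8, C_1 ≅ Z^24, C_2 ≅ Z^16.

∂_1: C_1 → C_0 is given by ∂[p,q] = [q] − [p]. For instance
  ∂SV = V − S.
As a 8×24 matrix over Z this has rank 7, with invariant factors (1,1,1,1,1,1,1).

Boundary ∂_2: C_2 → C_1 maps a triangle to the signed sum of its edges. For instance
  ∂PUW = UW − PW + PU,
  ∂RTW = TW − RW + RT.
This gives a 24×16 integer matrix of rank 15; reducing to Smith normal form yields diagonal entries (1,1,1,1,1,1,1,1,1,1,1,1,1,1,1).

Computing H_k = (kernel of ∂_k) / (image of ∂_{k+1}):

  H_1: rank ker ∂_1 − rank ∂_2 = (24 − 7) − 15 = 2, and the invariant factors of ∂_2 are all 1, so H_1 ≅ Z^2.

H_1 ≅ Z^2.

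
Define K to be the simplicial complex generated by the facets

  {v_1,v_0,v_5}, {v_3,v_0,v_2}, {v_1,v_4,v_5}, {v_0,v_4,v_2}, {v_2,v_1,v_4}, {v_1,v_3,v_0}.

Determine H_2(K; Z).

H_2 ≅ 0.

Fix the vertex order v_0 < v_1 < v_2 < v_3 < v_4 < v_5 and write every simplex with vertices in increasing order. Then dim K = 2 and the simplices of K are:

  0-simplices (6): [v_0], [v_1], [v_2], [v_3], [v_4], [v_5]
  1-simplices (12): [v_0,v_1], [v_0,v_2], [v_0,v_3], [v_0,v_4], [v_0,v_5], [v_1,v_2], [v_1,v_3], [v_1,v_4], [v_1,v_5], [v_2,v_3], [v_2,v_4], [v_4,v_5]
  2-simplices (6): [v_0,v_1,v_3], [v_0,v_1,v_5], [v_0,v_2,v_3], [v_0,v_2,v_4], [v_1,v_2,v_4], [v_1,v_4,v_5]

giving chain groups C_0 ≅ Z^6, C_1 ≅ Z^12, C_2 ≅ Z^6.

∂_1: C_1 → C_0 sends each edge [p,q] (with p < q) to q − p.
This gives a 6×12 integer matrix of rank 5; reducing to Smith normal form yields diagonal entries (1,1,1,1,1).

Boundary ∂_2: C_2 → C_1 acts by ∂[p,q,r] = [q,r] − [p,r] + [p,q]. For instance
  ∂[v_0,v_2,v_4] = [v_2,v_4] − [v_0,v_4] + [v_0,v_2],
  ∂[v_1,v_4,v_5] = [v_4,v_5] − [v_1,v_5] + [v_1,v_4].
This gives a 12×6 integer matrix of rank 6; reducing to Smith normal form yields diagonal entries (1,1,1,1,1,1).

From H_k ≅ ker(∂_k) / im(∂_{k+1}) we obtain:

  H_2: rank ker ∂_2 − rank ∂_3 = (6 − 6) − 0 = 0, and there is no ∂_3, so H_2 ≅ 0.

(K is a triangulation of the cylinder S^1 x I.)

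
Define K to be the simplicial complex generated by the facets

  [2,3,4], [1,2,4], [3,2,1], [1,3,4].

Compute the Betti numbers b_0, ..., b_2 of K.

b_0 = 1, b_1 = 0, b_2 = 1.

Order the vertices as 1 < 2 < 3 < 4. Listing each simplex with vertices in this order, K has dimension 2 with simplices:

  0-simplices (4): [1], [2], [3], [4]
  1-simplices (6): [1,2], [1,3], [1,4], [2,3], [2,4], [3,4]
  2-simplices (4): [1,2,3], [1,2,4], [1,3,4], [2,3,4]

so the chain groups are C_0 ≅ Z^4, C_1 ≅ Z^6, C_2 ≅ Z^4.

The boundary map ∂_1: C_1 → C_0 sends each edge [p,q] (with p < q) to q − p.
This gives a 4×6 integer matrix of rank 3; reducing to Smith normal form yields diagonal entries (1,1,1).

∂_2: C_2 → C_1 acts by ∂[p,q,r] = [q,r] − [p,r] + [p,q]. For instance
  ∂[1,2,3] = [2,3] − [1,3] + [1,2],
  ∂[1,3,4] = [3,4] − [1,4] + [1,3].
The resulting 6×4 matrix has rank 3, and its Smith normal form has invariant factors (1,1,1).

From H_k ≅ ker(∂_k) / im(∂_{k+1}) we obtain:

  H_0: rank C_0 − rank ∂_1 = 4 − 3 = 1, and the invariant factors of ∂_1 are all 1, so H_0 = Z.
  H_1: rank ker ∂_1 − rank ∂_2 = (6 − 3) − 3 = 0, and the invariant factors of ∂_2 are all 1, so H_1 = 0.
  H_2: rank ker ∂_2 − rank ∂_3 = (4 − 3) − 0 = 1, and there is no ∂_3, so H_2 = Z.

As a check, the Euler characteristic is 4 − 6 + 4 = 2, which agrees with 1 − 0 + 1 = 2.
(K is a triangulation of the 2-sphere S^2.)

Hence the Betti numbers are b_0 = 1, b_1 = 0, b_2 = 1.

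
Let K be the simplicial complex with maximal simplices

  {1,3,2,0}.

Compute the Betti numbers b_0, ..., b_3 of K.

Fix the vertex order 0 < 1 < 2 < 3 and write every simplex with vertices in increasing order. Then dim K = 3 and the simplices of K are:

  0-simplices (4): [0], [1], [2], [3]
  1-simplices (6): [0,1], [0,2], [0,3], [1,2], [1,3], [2,3]
  2-simplices (4): [0,1,2], [0,1,3], [0,2,3], [1,2,3]
  3-simplices (1): [0,1,2,3]

Hence C_0 ≅ Z^4, C_1 ≅ Z^6, C_2 ≅ Z^4, C_3 ≅ Z^1.

∂_1: C_1 → C_0 is given by ∂[p,q] = [q] − [p].
The resulting 4×6 matrix has rank 3, and its Smith normal form has invariant factors (1,1,1).

The boundary map ∂_2: C_2 → C_1 acts by ∂[p,q,r] = [q,r] − [p,r] + [p,q]. For instance
  ∂[0,2,3] = [2,3] − [0,3] + [0,2],
  ∂[0,1,3] = [1,3] − [0,3] + [0,1].
The 6×4 boundary matrix has rank 3 and Smith normal form diag(1,1,1).

The boundary map ∂_3: C_3 → C_2 sends each 3-simplex σ to the alternating sum Σ_i (−1)^i (σ with its i-th vertex removed). For instance
  ∂[0,1,2,3] = [1,2,3] − [0,2,3] + [0,1,3] − [0,1,2].
This gives a 4×1 integer matrix of rank 1; reducing to Smith normal form yields diagonal entries (1).

Reading off H_k = ker ∂_k / im ∂_{k+1}:

  H_0: rank C_0 − rank ∂_1 = 4 − 3 = 1, and the invariant factors of ∂_1 are all 1, so H_0 = Z.
  H_1: rank ker ∂_1 − rank ∂_2 = (6 − 3) − 3 = 0, and the invariant factors of ∂_2 are all 1, so H_1 = 0.
  H_2: rank ker ∂_2 − rank ∂_3 = (4 − 3) − 1 = 0, and the invariant factors of ∂_3 are all 1, so H_2 = 0.
  H_3: rank ker ∂_3 − rank ∂_4 = (1 − 1) − 0 = 0, and there is no ∂_4, so H_3 = 0.

As a check, the Euler characteristic is 4 − 6 + 4 − 1 = 1, which agrees with 1 − 0 + 0 − 0 = 1.
(K is a triangulation of the 3-simplex.)

Hence the Betti numbers are b_0 = 1, b_1 = 0, b_2 = 0, b_3 = 0.

b_0 = 1, b_1 = 0, b_2 = 0, b_3 = 0.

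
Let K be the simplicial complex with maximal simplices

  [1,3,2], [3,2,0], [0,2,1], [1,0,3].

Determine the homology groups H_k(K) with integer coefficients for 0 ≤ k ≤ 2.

H_0 ≅ Z,  H_1 = 0,  H_2 ≅ Z.

Order the vertices as 0 < 1 < 2 < 3. Listing each simplex with vertices in this order, K has dimension 2 with simplices:

  0-simplices (4): [0], [1], [2], [3]
  1-simplices (6): [0,1], [0,2], [0,3], [1,2], [1,3], [2,3]
  2-simplices (4): [0,1,2], [0,1,3], [0,2,3], [1,2,3]

so the chain groups are C_0 ≅ Z^4, C_1 ≅ Z^6, C_2 ≅ Z^4.

Boundary ∂_1: C_1 → C_0 maps an edge to its endpoints' difference, ∂[p,q] = q − p. For instance
  ∂[1,2] = [2] − [1].
The resulting 4×6 matrix has rank 3, and its Smith normal form has invariant factors (1,1,1).

Boundary ∂_2: C_2 → C_1 sends each 2-simplex [p,q,r] to [q,r] − [p,r] + [p,q]. For instance
  ∂[1,2,3] = [2,3] − [1,3] + [1,2],
  ∂[0,1,3] = [1,3] − [0,3] + [0,1].
The resulting 6×4 matrix has rank 3, and its Smith normal form has invariant factors (1,1,1).

Computing H_k = (kernel of ∂_k) / (image of ∂_{k+1}):

  H_0: rank C_0 − rank ∂_1 = 4 − 3 = 1, and the invariant factors of ∂_1 are all 1, so H_0 ≅ Z.
  H_1: rank ker ∂_1 − rank ∂_2 = (6 − 3) − 3 = 0, and the invariant factors of ∂_2 are all 1, so H_1 ≅ 0.
  H_2: rank ker ∂_2 − rank ∂_3 = (4 − 3) − 0 = 1, and there is no ∂_3, so H_2 ≅ Z.

(K is a triangulation of the 2-sphere S^2.)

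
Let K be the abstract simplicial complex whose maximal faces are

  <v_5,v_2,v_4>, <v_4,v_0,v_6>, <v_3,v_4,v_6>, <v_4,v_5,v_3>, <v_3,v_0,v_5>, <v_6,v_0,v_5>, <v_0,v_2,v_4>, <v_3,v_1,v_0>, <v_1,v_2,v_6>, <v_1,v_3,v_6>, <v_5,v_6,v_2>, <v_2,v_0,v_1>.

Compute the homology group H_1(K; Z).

We work with the vertex ordering v_0 < v_1 < v_2 < v_3 < v_4 < v_5 < v_6. The simplices of K, each written with vertices in increasing order, are:

  0-simplices (7): [v_0], [v_1], [v_2], [v_3], [v_4], [v_5], [v_6]
  1-simplices (18): (18 of them)
  2-simplices (12): (12 of them)

Hence C_0 ≅ Z^7, C_1 ≅ Z^18, C_2 ≅ Z^12.

∂_1: C_1 → C_0 sends each edge [p,q] (with p < q) to q − p. For instance
  ∂[v_0,v_6] = [v_6] − [v_0].
The resulting 7×18 matrix has rank 6, and its Smith normal form has invariant factors (1,1,1,1,1,1).

Boundary ∂_2: C_2 → C_1 acts by ∂[p,q,r] = [q,r] − [p,r] + [p,q]. For instance
  ∂[v_0,v_2,v_4] = [v_2,v_4] − [v_0,v_4] + [v_0,v_2],
  ∂[v_1,v_3,v_6] = [v_3,v_6] − [v_1,v_6] + [v_1,v_3].
The resulting 18×12 matrix has rank 12, and its Smith normal form has invariant factors (1,1,1,1,1,1,1,1,1,1,1,2).

Computing H_k = (kernel of ∂_k) / (image of ∂_{k+1}):

  H_1: rank ker ∂_1 − rank ∂_2 = (18 − 6) − 12 = 0, and ∂_2 has invariant factor 2 > 1, so H_1 ≅ Z/2Z.

(K is a triangulation of the real projective plane RP^2.)

H_1 ≅ Z/2Z.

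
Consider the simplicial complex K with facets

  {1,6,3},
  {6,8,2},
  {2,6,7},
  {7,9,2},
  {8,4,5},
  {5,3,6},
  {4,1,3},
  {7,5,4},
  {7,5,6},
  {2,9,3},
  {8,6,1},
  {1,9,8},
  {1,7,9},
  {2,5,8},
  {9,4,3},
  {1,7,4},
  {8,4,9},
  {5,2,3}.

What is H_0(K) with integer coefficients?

H_0 ≅ Z.

Fix the vertex order 1 < 2 < 3 < 4 < 5 < 6 < 7 < 8 < 9 and write every simplex with vertices in increasing order. Then dim K = 2 and the simplices of K are:

  0-simplices (9): [1], [2], [3], [4], [5], [6], [7], [8], [9]
  1-simplices (27): (27 of them)
  2-simplices (18): [1,3,4], [1,3,6], [1,4,7], [1,6,8], [1,7,9], [1,8,9], [2,3,5], [2,3,9], [2,5,8], [2,6,7], [2,6,8], [2,7,9], [3,4,9], [3,5,6], [4,5,7], [4,5,8], [4,8,9], [5,6,7]

giving chain groups C_0 ≅ Z^9, C_1 ≅ Z^27, C_2 ≅ Z^18.

Boundary ∂_1: C_1 → C_0 sends each edge [p,q] (with p < q) to q − p. For instance
  ∂[1,6] = [6] − [1].
This gives a 9×27 integer matrix of rank 8; reducing to Smith normal form yields diagonal entries (1,1,1,1,1,1,1,1).

The boundary map ∂_2: C_2 → C_1 maps a triangle to the signed sum of its edges. For instance
  ∂[3,5,6] = [5,6] − [3,6] + [3,5],
  ∂[3,4,9] = [4,9] − [3,9] + [3,4].
This gives a 27×18 integer matrix of rank 18; reducing to Smith normal form yields diagonal entries (1,1,1,1,1,1,1,1,1,1,1,1,1,1,1,1,1,2).

From H_k ≅ ker(∂_k) / im(∂_{k+1}) we obtain:

  H_0: rank C_0 − rank ∂_1 = 9 − 8 = 1, and the invariant factors of ∂_1 are all 1, so H_0 = Z.

(K is a triangulation of the Klein bottle.)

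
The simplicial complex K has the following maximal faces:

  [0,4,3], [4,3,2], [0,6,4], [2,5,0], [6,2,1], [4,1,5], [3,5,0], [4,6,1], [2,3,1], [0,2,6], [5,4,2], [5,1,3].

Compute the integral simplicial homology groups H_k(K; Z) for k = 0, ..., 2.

Take the total order 0 < 1 < 2 < 3 < 4 < 5 < 6 on the vertex set. Then K (dimension 2) consists of the simplices:

  0-simplices (7): [0], [1], [2], [3], [4], [5], [6]
  1-simplices (18): [0,2], [0,3], [0,4], [0,5], [0,6], [1,2], [1,3], [1,4], [1,5], [1,6], [2,3], [2,4], [2,5], [2,6], [3,4], [3,5], [4,5], [4,6]
  2-simplices (12): [0,2,5], [0,2,6], [0,3,4], [0,3,5], [0,4,6], [1,2,3], [1,2,6], [1,3,5], [1,4,5], [1,4,6], [2,3,4], [2,4,5]

Hence C_0 ≅ Z^7, C_1 ≅ Z^18, C_2 ≅ Z^12.

The boundary map ∂_1: C_1 → C_0 is given by ∂[p,q] = [q] − [p]. For instance
  ∂[1,6] = [6] − [1].
The resulting 7×18 matrix has rank 6, and its Smith normal form has invariant factors (1,1,1,1,1,1).

∂_2: C_2 → C_1 acts by ∂[p,q,r] = [q,r] − [p,r] + [p,q]. For instance
  ∂[1,4,6] = [4,6] − [1,6] + [1,4],
  ∂[0,4,6] = [4,6] − [0,6] + [0,4].
The 18×12 boundary matrix has rank 12 and Smith normal form diag(1,1,1,1,1,1,1,1,1,1,1,2).

Reading off H_k = ker ∂_k / im ∂_{k+1}:

  H_0: rank C_0 − rank ∂_1 = 7 − 6 = 1, and the invariant factors of ∂_1 are all 1, so H_0 ≅ Z.
  H_1: rank ker ∂_1 − rank ∂_2 = (18 − 6) − 12 = 0, and ∂_2 has invariant factor 2 > 1, so H_1 ≅ Z/2.
  H_2: rank ker ∂_2 − rank ∂_3 = (12 − 12) − 0 = 0, and there is no ∂_3, so H_2 ≅ 0.

As a check, the Euler characteristic is 7 − 18 + 12 = 1, which agrees with 1 − 0 + 0 = 1.

H_0 = Z,  H_1 = Z/2,  H_2 = 0.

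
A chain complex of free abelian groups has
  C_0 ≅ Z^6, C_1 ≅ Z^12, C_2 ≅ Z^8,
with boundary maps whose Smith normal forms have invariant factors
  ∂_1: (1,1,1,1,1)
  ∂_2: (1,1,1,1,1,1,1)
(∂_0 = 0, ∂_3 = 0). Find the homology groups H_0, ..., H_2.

H_0: b_0 = 6 − 0 − 5 = 1; torsion from ∂_1 factors > 1: none. So H_0 = Z.
H_1: b_1 = 12 − 5 − 7 = 0; torsion from ∂_2 factors > 1: none. So H_1 = 0.
H_2: b_2 = 8 − 7 − 0 = 1; torsion from ∂_3 factors > 1: none. So H_2 = Z.

H_0 = Z,  H_1 = 0,  H_2 = Z.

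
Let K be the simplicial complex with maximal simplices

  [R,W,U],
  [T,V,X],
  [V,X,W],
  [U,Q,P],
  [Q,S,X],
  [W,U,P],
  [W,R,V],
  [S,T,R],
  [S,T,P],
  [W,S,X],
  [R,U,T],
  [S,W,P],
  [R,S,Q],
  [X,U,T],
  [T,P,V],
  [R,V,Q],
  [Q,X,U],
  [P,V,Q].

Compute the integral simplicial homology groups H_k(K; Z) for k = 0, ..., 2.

Fix the vertex order P < Q < R < S < T < U < V < W < X and write every simplex with vertices in increasing order. Then dim K = 2 and the simplices of K are:

  0-simplices (9): P, Q, R, S, T, U, V, W, X
  1-simplices (27): PQ, PS, PT, PU, PV, PW, QR, QS, QU, QV, QX, RS, RT, RU, RV, RW, ST, SW, SX, TU, TV, TX, UW, UX, VW, VX, WX
  2-simplices (18): PQU, PQV, PST, PSW, PTV, PUW, QRS, QRV, QSX, QUX, RST, RTU, RUW, RVW, SWX, TUX, TVX, VWX

giving chain groups C_0 ≅ Z^9, C_1 ≅ Z^27, C_2 ≅ Z^18.

The boundary map ∂_1: C_1 → C_0 is given by ∂[p,q] = [q] − [p]. For instance
  ∂WX = X − W.
This gives a 9×27 integer matrix of rank 8; reducing to Smith normal form yields diagonal entries (1,1,1,1,1,1,1,1).

∂_2: C_2 → C_1 sends each 2-simplex [p,q,r] to [q,r] − [p,r] + [p,q]. For instance
  ∂RVW = VW − RW + RV,
  ∂PTV = TV − PV + PT.
As a 27×18 matrix over Z this has rank 17, with invariant factors (1,1,1,1,1,1,1,1,1,1,1,1,1,1,1,1,1).

Reading off H_k = ker ∂_k / im ∂_{k+1}:

  H_0: rank C_0 − rank ∂_1 = 9 − 8 = 1, and the invariant factors of ∂_1 are all 1, so H_0 ≅ Z.
  H_1: rank ker ∂_1 − rank ∂_2 = (27 − 8) − 17 = 2, and the invariant factors of ∂_2 are all 1, so H_1 ≅ Z^2.
  H_2: rank ker ∂_2 − rank ∂_3 = (18 − 17) − 0 = 1, and there is no ∂_3, so H_2 ≅ Z.

H_0 ≅ Z,  H_1 ≅ Z^2,  H_2 ≅ Z.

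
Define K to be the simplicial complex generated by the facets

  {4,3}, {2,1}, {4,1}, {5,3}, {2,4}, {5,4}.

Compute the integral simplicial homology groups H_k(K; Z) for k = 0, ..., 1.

Order the vertices as 1 < 2 < 3 < 4 < 5. Listing each simplex with vertices in this order, K has dimension 1 with simplices:

  0-simplices (5): [1], [2], [3], [4], [5]
  1-simplices (6): [1,2], [1,4], [2,4], [3,4], [3,5], [4,5]

so the chain groups are C_0 ≅ Z^5, C_1 ≅ Z^6.

∂_1: C_1 → C_0 sends each edge [p,q] (with p < q) to q − p.
This gives a 5×6 integer matrix of rank 4; reducing to Smith normal form yields diagonal entries (1,1,1,1).

Reading off H_k = ker ∂_k / im ∂_{k+1}:

  H_0: rank C_0 − rank ∂_1 = 5 − 4 = 1, and the invariant factors of ∂_1 are all 1, so H_0 = Z.
  H_1: rank ker ∂_1 − rank ∂_2 = (6 − 4) − 0 = 2, and there is no ∂_2, so H_1 = Z^2.

(K is a triangulation of a wedge of 2 circles.)

H_0 = Z,  H_1 = Z^2.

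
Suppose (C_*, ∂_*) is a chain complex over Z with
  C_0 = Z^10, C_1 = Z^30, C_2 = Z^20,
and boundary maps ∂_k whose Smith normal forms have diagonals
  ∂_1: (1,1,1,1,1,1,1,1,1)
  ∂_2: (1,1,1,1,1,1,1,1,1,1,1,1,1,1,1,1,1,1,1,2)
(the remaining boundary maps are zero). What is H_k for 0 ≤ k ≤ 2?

H_0 ≅ Z,  H_1 ≅ Z ⊕ Z/2,  H_2 = 0.

H_0: b_0 = 10 − 0 − 9 = 1; torsion from ∂_1 factors > 1: none. So H_0 ≅ Z.
H_1: b_1 = 30 − 9 − 20 = 1; torsion from ∂_2 factors > 1: [2]. So H_1 ≅ Z ⊕ Z/2.
H_2: b_2 = 20 − 20 − 0 = 0; torsion from ∂_3 factors > 1: none. So H_2 ≅ 0.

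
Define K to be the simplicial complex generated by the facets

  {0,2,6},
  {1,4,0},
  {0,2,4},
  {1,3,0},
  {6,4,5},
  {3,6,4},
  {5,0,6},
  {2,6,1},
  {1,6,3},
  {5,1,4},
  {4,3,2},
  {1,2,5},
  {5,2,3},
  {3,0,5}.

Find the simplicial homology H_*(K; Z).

H_0 = Z,  H_1 = Z^2,  H_2 = Z.

Order the vertices as 0 < 1 < 2 < 3 < 4 < 5 < 6. Listing each simplex with vertices in this order, K has dimension 2 with simplices:

  0-simplices (7): [0], [1], [2], [3], [4], [5], [6]
  1-simplices (21): [0,1], [0,2], [0,3], [0,4], [0,5], [0,6], [1,2], [1,3], [1,4], [1,5], [1,6], [2,3], [2,4], [2,5], [2,6], [3,4], [3,5], [3,6], [4,5], [4,6], [5,6]
  2-simplices (14): [0,1,3], [0,1,4], [0,2,4], [0,2,6], [0,3,5], [0,5,6], [1,2,5], [1,2,6], [1,3,6], [1,4,5], [2,3,4], [2,3,5], [3,4,6], [4,5,6]

so the chain groups are C_0 ≅ Z^7, C_1 ≅ Z^21, C_2 ≅ Z^14.

The boundary map ∂_1: C_1 → C_0 maps an edge to its endpoints' difference, ∂[p,q] = q − p. For instance
  ∂[4,6] = [6] − [4].
This gives a 7×21 integer matrix of rank 6; reducing to Smith normal form yields diagonal entries (1,1,1,1,1,1).

Boundary ∂_2: C_2 → C_1 acts by ∂[p,q,r] = [q,r] − [p,r] + [p,q]. For instance
  ∂[1,2,6] = [2,6] − [1,6] + [1,2],
  ∂[2,3,5] = [3,5] − [2,5] + [2,3].
The resulting 21×14 matrix has rank 13, and its Smith normal form has invariant factors (1,1,1,1,1,1,1,1,1,1,1,1,1).

From H_k ≅ ker(∂_k) / im(∂_{k+1}) we obtain:

  H_0: rank C_0 − rank ∂_1 = 7 − 6 = 1, and the invariant factors of ∂_1 are all 1, so H_0 = Z.
  H_1: rank ker ∂_1 − rank ∂_2 = (21 − 6) − 13 = 2, and the invariant factors of ∂_2 are all 1, so H_1 = Z^2.
  H_2: rank ker ∂_2 − rank ∂_3 = (14 − 13) − 0 = 1, and there is no ∂_3, so H_2 = Z.

As a check, the Euler characteristic is 7 − 21 + 14 = 0, which agrees with 1 − 2 + 1 = 0.
(K is a triangulation of the torus T^2.)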